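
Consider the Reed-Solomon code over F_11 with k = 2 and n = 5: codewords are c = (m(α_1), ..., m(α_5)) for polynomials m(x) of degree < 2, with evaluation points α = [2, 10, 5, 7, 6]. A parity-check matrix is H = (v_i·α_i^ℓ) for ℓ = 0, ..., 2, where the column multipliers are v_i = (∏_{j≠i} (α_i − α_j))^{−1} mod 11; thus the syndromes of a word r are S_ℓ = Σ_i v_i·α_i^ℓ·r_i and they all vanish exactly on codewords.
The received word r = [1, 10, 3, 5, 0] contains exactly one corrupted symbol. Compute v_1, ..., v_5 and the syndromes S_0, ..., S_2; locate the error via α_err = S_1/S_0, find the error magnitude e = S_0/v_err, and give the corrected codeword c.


S = (10, 4, 6), error at position 4, error magnitude e = 8, c = [1, 10, 3, 8, 0].

Step 1: column multipliers v_i = (∏_{j≠i}(α_i − α_j))^{−1} mod 11.
  i = 1 (α = 2): (2−10)(2−5)(2−7)(2−6) = (−8)·(−3)·(−5)·(−4) = 480 ≡ 7, so v_1 = 7^{−1} = 8 (mod 11).
  i = 2 (α = 10): (10−2)(10−5)(10−7)(10−6) = 8·5·3·4 = 480 ≡ 7, so v_2 = 7^{−1} = 8 (mod 11).
  i = 3 (α = 5): (5−2)(5−10)(5−7)(5−6) = 3·(−5)·(−2)·(−1) = −30 ≡ 3, so v_3 = 3^{−1} = 4 (mod 11).
  i = 4 (α = 7): (7−2)(7−10)(7−5)(7−6) = 5·(−3)·2·1 = −30 ≡ 3, so v_4 = 3^{−1} = 4 (mod 11).
  i = 5 (α = 6): (6−2)(6−10)(6−5)(6−7) = 4·(−4)·1·(−1) = 16 ≡ 5, so v_5 = 5^{−1} = 9 (mod 11).
  v = [8, 8, 4, 4, 9].
Step 2: syndromes of r = [1, 10, 3, 5, 0] (all sums mod 11).
  S_0 = Σ v_i r_i = 8·1 + 8·10 + 4·3 + 4·5 + 9·0 = 120 ≡ 10.
  S_1 = Σ v_i α_i r_i = 8·2·1 + 8·10·10 + 4·5·3 + 4·7·5 + 9·6·0 = 1016 ≡ 4.
  α_i^2 mod 11 = [4, 1, 3, 5, 3].
  S_2 = Σ v_i α_i^2 r_i = 8·4·1 + 8·1·10 + 4·3·3 + 4·5·5 + 9·3·0 = 248 ≡ 6.
  S = (10, 4, 6) ≠ 0, so r is not a codeword (an error is present).
Step 3: locate the error. For a single error e at position i, S_ℓ = v_i·e·α_i^ℓ, so α_err = S_1/S_0.
  S_0^{−1} = 10^{−1} = 10 (mod 11), so α_err = 4·10 = 40 ≡ 7 = α_4. Error position i = 4.
  Consistency check: S_2/S_1 = 6·3 = 18 ≡ 7 = α_err ✓ (single-error assumption holds).
Step 4: error magnitude e = S_0/v_4 = S_0·∏_{j≠4}(α_4 − α_j) = 10·3 = 30 ≡ 8 (mod 11).
Step 5: correct position 4: c_4 = r_4 − e = 5 − 8 ≡ 8 (mod 11). Hence c = [1, 10, 3, 8, 0].
  Check: interpolating c through the α_i gives m(x) = 7 + 8·x (degree < 2) with m(α_i) = c_i for every i, so c is indeed a codeword.


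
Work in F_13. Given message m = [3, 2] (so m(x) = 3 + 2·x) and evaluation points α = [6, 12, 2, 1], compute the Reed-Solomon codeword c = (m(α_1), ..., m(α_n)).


c = [2, 1, 7, 5]

Message polynomial: m(x) = 3 + 2·x (mod 13).
For each evaluation point α_i, compute m(α_i) mod 13:
  α_1 = 6: Horner steps 2 → 2, so m(6) = 2.
  α_2 = 12: Horner steps 2 → 1, so m(12) = 1.
  α_3 = 2: Horner steps 2 → 7, so m(2) = 7.
  α_4 = 1: Horner steps 2 → 5, so m(1) = 5.
Codeword c = [2, 1, 7, 5] ∈ F_13^4.


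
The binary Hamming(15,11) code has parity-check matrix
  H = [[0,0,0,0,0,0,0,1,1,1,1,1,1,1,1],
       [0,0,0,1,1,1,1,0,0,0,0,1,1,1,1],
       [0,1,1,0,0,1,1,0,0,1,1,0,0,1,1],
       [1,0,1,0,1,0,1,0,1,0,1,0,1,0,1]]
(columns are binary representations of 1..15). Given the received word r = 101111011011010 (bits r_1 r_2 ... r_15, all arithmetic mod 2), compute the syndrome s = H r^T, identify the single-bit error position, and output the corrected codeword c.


s = (1, 1, 0, 1)^T, error position = 13, corrected codeword c = 101111011011110

Compute s = H r^T mod 2 one row at a time:
  s_1 = 1 + 1 + 0 + 1 + 1 + 0 + 1 + 0 = 5 ≡ 1 (mod 2).
  s_2 = 1 + 1 + 1 + 0 + 1 + 0 + 1 + 0 = 5 ≡ 1 (mod 2).
  s_3 = 0 + 1 + 1 + 0 + 0 + 1 + 1 + 0 = 4 ≡ 0 (mod 2).
  s_4 = 1 + 1 + 1 + 0 + 1 + 1 + 0 + 0 = 5 ≡ 1 (mod 2).
s = (1, 1, 0, 1)^T — this equals column 13 of H (binary 1101), so error is at position 13.
Correct: flip bit 13 of r = 101111011011010 to get c = 101111011011110.


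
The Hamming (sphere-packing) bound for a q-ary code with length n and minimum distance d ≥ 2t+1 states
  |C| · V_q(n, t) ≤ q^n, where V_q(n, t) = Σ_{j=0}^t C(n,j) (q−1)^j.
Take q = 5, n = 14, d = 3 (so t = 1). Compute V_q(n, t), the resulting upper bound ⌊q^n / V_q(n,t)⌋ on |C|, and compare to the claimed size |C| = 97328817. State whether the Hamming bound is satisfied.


V_q(n, t) = 57, q^n = 6103515625, Hamming bound = 107079221, |C| = 97328817 ≤ bound (satisfied).

Step 1: Compute V_q(n, t) = Σ_{j=0}^1 C(n, j) (q−1)^j.
  j = 0: C(14,0)·(4)^0 = 1·1 = 1.
  j = 1: C(14,1)·(4)^1 = 14·4 = 56.
  V_q(n, t) = 1 + 56 = 57.
Step 2: q^n = 5^14 = 6103515625.
Step 3: Hamming bound ⌊q^n / V_q(n,t)⌋ = ⌊6103515625/57⌋ = 107079221.
Step 4: Compare |C| = 97328817 to 107079221: satisfied.
The claimed |C| lies below the Hamming bound.


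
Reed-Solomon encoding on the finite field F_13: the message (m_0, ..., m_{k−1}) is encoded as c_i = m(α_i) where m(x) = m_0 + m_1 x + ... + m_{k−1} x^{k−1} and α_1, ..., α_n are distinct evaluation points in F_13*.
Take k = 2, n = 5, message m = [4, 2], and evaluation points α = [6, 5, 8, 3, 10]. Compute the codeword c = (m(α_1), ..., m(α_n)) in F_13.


c = [3, 1, 7, 10, 11]

Message polynomial: m(x) = 4 + 2·x (mod 13).
For each evaluation point α_i, compute m(α_i) mod 13:
  α_1 = 6: Horner steps 2 → 3, so m(6) = 3.
  α_2 = 5: Horner steps 2 → 1, so m(5) = 1.
  α_3 = 8: Horner steps 2 → 7, so m(8) = 7.
  α_4 = 3: Horner steps 2 → 10, so m(3) = 10.
  α_5 = 10: Horner steps 2 → 11, so m(10) = 11.
Codeword c = [3, 1, 7, 10, 11] ∈ F_13^5.


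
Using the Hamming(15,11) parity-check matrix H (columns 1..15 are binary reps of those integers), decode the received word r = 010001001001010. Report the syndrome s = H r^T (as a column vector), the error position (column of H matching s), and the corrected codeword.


s = (1, 1, 1, 1)^T, error position = 15, corrected codeword c = 010001001001011

Compute s = H r^T mod 2 one row at a time:
  s_1 = 0 + 1 + 0 + 0 + 1 + 0 + 1 + 0 = 3 ≡ 1 (mod 2).
  s_2 = 0 + 0 + 1 + 0 + 1 + 0 + 1 + 0 = 3 ≡ 1 (mod 2).
  s_3 = 1 + 0 + 1 + 0 + 0 + 0 + 1 + 0 = 3 ≡ 1 (mod 2).
  s_4 = 0 + 0 + 0 + 0 + 1 + 0 + 0 + 0 = 1 ≡ 1 (mod 2).
s = (1, 1, 1, 1)^T — this equals column 15 of H (binary 1111), so error is at position 15.
Correct: flip bit 15 of r = 010001001001010 to get c = 010001001001011.


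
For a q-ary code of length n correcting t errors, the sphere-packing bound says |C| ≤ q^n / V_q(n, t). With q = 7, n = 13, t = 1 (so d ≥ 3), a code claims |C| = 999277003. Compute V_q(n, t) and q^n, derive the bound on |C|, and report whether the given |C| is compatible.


V_q(n, t) = 79, q^n = 96889010407, Hamming bound = 1226443169, |C| = 999277003 ≤ bound (satisfied).

Step 1: Compute V_q(n, t) = Σ_{j=0}^1 C(n, j) (q−1)^j.
  j = 0: C(13,0)·(6)^0 = 1·1 = 1.
  j = 1: C(13,1)·(6)^1 = 13·6 = 78.
  V_q(n, t) = 1 + 78 = 79.
Step 2: q^n = 7^13 = 96889010407.
Step 3: Hamming bound ⌊q^n / V_q(n,t)⌋ = ⌊96889010407/79⌋ = 1226443169.
Step 4: Compare |C| = 999277003 to 1226443169: satisfied.
The claimed |C| lies below the Hamming bound.


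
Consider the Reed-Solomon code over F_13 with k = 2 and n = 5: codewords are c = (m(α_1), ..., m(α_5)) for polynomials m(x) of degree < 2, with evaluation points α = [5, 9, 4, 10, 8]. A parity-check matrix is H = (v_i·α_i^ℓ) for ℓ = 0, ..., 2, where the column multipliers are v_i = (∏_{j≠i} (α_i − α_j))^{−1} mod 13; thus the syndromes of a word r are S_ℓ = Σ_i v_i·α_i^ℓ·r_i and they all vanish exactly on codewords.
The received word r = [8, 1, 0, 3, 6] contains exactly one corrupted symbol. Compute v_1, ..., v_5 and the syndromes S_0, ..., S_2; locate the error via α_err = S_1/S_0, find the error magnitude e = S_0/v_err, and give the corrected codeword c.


S = (9, 12, 3), error at position 4, error magnitude e = 7, c = [8, 1, 0, 9, 6].

Step 1: column multipliers v_i = (∏_{j≠i}(α_i − α_j))^{−1} mod 13.
  i = 1 (α = 5): (5−9)(5−4)(5−10)(5−8) = (−4)·1·(−5)·(−3) = −60 ≡ 5, so v_1 = 5^{−1} = 8 (mod 13).
  i = 2 (α = 9): (9−5)(9−4)(9−10)(9−8) = 4·5·(−1)·1 = −20 ≡ 6, so v_2 = 6^{−1} = 11 (mod 13).
  i = 3 (α = 4): (4−5)(4−9)(4−10)(4−8) = (−1)·(−5)·(−6)·(−4) = 120 ≡ 3, so v_3 = 3^{−1} = 9 (mod 13).
  i = 4 (α = 10): (10−5)(10−9)(10−4)(10−8) = 5·1·6·2 = 60 ≡ 8, so v_4 = 8^{−1} = 5 (mod 13).
  i = 5 (α = 8): (8−5)(8−9)(8−4)(8−10) = 3·(−1)·4·(−2) = 24 ≡ 11, so v_5 = 11^{−1} = 6 (mod 13).
  v = [8, 11, 9, 5, 6].
Step 2: syndromes of r = [8, 1, 0, 3, 6] (all sums mod 13).
  S_0 = Σ v_i r_i = 8·8 + 11·1 + 9·0 + 5·3 + 6·6 = 126 ≡ 9.
  S_1 = Σ v_i α_i r_i = 8·5·8 + 11·9·1 + 9·4·0 + 5·10·3 + 6·8·6 = 857 ≡ 12.
  α_i^2 mod 13 = [12, 3, 3, 9, 12].
  S_2 = Σ v_i α_i^2 r_i = 8·12·8 + 11·3·1 + 9·3·0 + 5·9·3 + 6·12·6 = 1368 ≡ 3.
  S = (9, 12, 3) ≠ 0, so r is not a codeword (an error is present).
Step 3: locate the error. For a single error e at position i, S_ℓ = v_i·e·α_i^ℓ, so α_err = S_1/S_0.
  S_0^{−1} = 9^{−1} = 3 (mod 13), so α_err = 12·3 = 36 ≡ 10 = α_4. Error position i = 4.
  Consistency check: S_2/S_1 = 3·12 = 36 ≡ 10 = α_err ✓ (single-error assumption holds).
Step 4: error magnitude e = S_0/v_4 = S_0·∏_{j≠4}(α_4 − α_j) = 9·8 = 72 ≡ 7 (mod 13).
Step 5: correct position 4: c_4 = r_4 − e = 3 − 7 ≡ 9 (mod 13). Hence c = [8, 1, 0, 9, 6].
  Check: interpolating c through the α_i gives m(x) = 7 + 8·x (degree < 2) with m(α_i) = c_i for every i, so c is indeed a codeword.


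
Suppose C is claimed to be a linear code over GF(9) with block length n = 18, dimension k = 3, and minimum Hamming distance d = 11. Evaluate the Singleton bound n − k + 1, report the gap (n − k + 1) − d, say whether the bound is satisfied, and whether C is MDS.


Singleton RHS = n − k + 1 = 16, slack = 5, bound satisfied, not MDS.

Singleton bound: d ≤ n − k + 1.
Here n = 18, k = 3, so n − k + 1 = 16.
Given d = 11, check d ≤ 16: YES.
Slack = (n − k + 1) − d = 5.
The code is NOT MDS (slack = 5 > 0).
Description: the claimed parameters are [18, 3, 11]_9; such a code would be non-MDS.


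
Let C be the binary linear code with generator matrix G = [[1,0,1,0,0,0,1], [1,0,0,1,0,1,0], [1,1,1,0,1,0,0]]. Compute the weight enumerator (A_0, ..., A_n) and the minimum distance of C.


Weight distribution: A_0 = 1, A_3 = 3, A_4 = 2, A_5 = 1, A_6 = 1. Minimum distance d = 3.

Enumerate all 2^3 = 8 messages m ∈ F_2^3.
For each, compute codeword c = mG in F_2^7, then tally its weight.
  m = 000 → c = 0000000, weight = 0.
  m = 100 → c = 1010001, weight = 3.
  m = 010 → c = 1001010, weight = 3.
  m = 110 → c = 0011011, weight = 4.
  m = 001 → c = 1110100, weight = 4.
  m = 101 → c = 0100101, weight = 3.
  m = 011 → c = 0111110, weight = 5.
  m = 111 → c = 1101111, weight = 6.
Tally weights:
  weight 0: 1 codewords.
  weight 3: 3 codewords.
  weight 4: 2 codewords.
  weight 5: 1 codewords.
  weight 6: 1 codewords.
Minimum distance d = smallest w > 0 with A_w > 0 = 3.
Sanity: Σ A_w = 8 = 2^3 = 8 ✓.


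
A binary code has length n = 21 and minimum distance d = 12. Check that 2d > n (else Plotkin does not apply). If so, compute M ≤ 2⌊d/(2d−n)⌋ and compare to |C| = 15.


Plotkin bound M ≤ 8; given |C| = 15 > bound (violated).

Check applicability: 2d = 24, n = 21.
2d − n = 3 > 0, so Plotkin applies.
Compute d/(2d−n) = 12/3 ≈ 4.0000.
⌊d/(2d−n)⌋ = 4.
Plotkin bound: M ≤ 2·4 = 8.
Given |C| = 15, check: VIOLATED.
This |C| is above the Plotkin bound, so no binary code with n = 21, d = 12 and 15 codewords exists.


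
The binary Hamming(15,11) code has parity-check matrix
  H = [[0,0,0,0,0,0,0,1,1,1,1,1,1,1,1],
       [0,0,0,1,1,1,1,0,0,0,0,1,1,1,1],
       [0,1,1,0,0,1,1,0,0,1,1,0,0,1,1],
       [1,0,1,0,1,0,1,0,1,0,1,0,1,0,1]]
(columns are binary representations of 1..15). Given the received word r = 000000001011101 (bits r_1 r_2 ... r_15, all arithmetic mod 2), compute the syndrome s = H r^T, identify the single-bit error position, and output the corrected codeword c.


s = (1, 1, 0, 0)^T, error position = 12, corrected codeword c = 000000001010101

Compute s = H r^T mod 2 one row at a time:
  s_1 = 0 + 1 + 0 + 1 + 1 + 1 + 0 + 1 = 5 ≡ 1 (mod 2).
  s_2 = 0 + 0 + 0 + 0 + 1 + 1 + 0 + 1 = 3 ≡ 1 (mod 2).
  s_3 = 0 + 0 + 0 + 0 + 0 + 1 + 0 + 1 = 2 ≡ 0 (mod 2).
  s_4 = 0 + 0 + 0 + 0 + 1 + 1 + 1 + 1 = 4 ≡ 0 (mod 2).
s = (1, 1, 0, 0)^T — this equals column 12 of H (binary 1100), so error is at position 12.
Correct: flip bit 12 of r = 000000001011101 to get c = 000000001010101.


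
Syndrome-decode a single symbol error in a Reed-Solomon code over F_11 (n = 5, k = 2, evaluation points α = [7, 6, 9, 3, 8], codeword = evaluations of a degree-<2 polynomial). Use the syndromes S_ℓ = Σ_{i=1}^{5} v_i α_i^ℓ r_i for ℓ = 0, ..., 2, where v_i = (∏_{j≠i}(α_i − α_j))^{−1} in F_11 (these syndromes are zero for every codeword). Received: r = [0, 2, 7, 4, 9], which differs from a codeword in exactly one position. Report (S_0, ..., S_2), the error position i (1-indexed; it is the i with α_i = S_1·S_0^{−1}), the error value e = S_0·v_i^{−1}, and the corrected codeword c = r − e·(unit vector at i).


S = (5, 4, 1), error at position 4, error magnitude e = 7, c = [0, 2, 7, 8, 9].

Step 1: column multipliers v_i = (∏_{j≠i}(α_i − α_j))^{−1} mod 11.
  i = 1 (α = 7): (7−6)(7−9)(7−3)(7−8) = 1·(−2)·4·(−1) = 8 ≡ 8, so v_1 = 8^{−1} = 7 (mod 11).
  i = 2 (α = 6): (6−7)(6−9)(6−3)(6−8) = (−1)·(−3)·3·(−2) = −18 ≡ 4, so v_2 = 4^{−1} = 3 (mod 11).
  i = 3 (α = 9): (9−7)(9−6)(9−3)(9−8) = 2·3·6·1 = 36 ≡ 3, so v_3 = 3^{−1} = 4 (mod 11).
  i = 4 (α = 3): (3−7)(3−6)(3−9)(3−8) = (−4)·(−3)·(−6)·(−5) = 360 ≡ 8, so v_4 = 8^{−1} = 7 (mod 11).
  i = 5 (α = 8): (8−7)(8−6)(8−9)(8−3) = 1·2·(−1)·5 = −10 ≡ 1, so v_5 = 1^{−1} = 1 (mod 11).
  v = [7, 3, 4, 7, 1].
Step 2: syndromes of r = [0, 2, 7, 4, 9] (all sums mod 11).
  S_0 = Σ v_i r_i = 7·0 + 3·2 + 4·7 + 7·4 + 1·9 = 71 ≡ 5.
  S_1 = Σ v_i α_i r_i = 7·7·0 + 3·6·2 + 4·9·7 + 7·3·4 + 1·8·9 = 444 ≡ 4.
  α_i^2 mod 11 = [5, 3, 4, 9, 9].
  S_2 = Σ v_i α_i^2 r_i = 7·5·0 + 3·3·2 + 4·4·7 + 7·9·4 + 1·9·9 = 463 ≡ 1.
  S = (5, 4, 1) ≠ 0, so r is not a codeword (an error is present).
Step 3: locate the error. For a single error e at position i, S_ℓ = v_i·e·α_i^ℓ, so α_err = S_1/S_0.
  S_0^{−1} = 5^{−1} = 9 (mod 11), so α_err = 4·9 = 36 ≡ 3 = α_4. Error position i = 4.
  Consistency check: S_2/S_1 = 1·3 = 3 ≡ 3 = α_err ✓ (single-error assumption holds).
Step 4: error magnitude e = S_0/v_4 = S_0·∏_{j≠4}(α_4 − α_j) = 5·8 = 40 ≡ 7 (mod 11).
Step 5: correct position 4: c_4 = r_4 − e = 4 − 7 ≡ 8 (mod 11). Hence c = [0, 2, 7, 8, 9].
  Check: interpolating c through the α_i gives m(x) = 3 + 9·x (degree < 2) with m(α_i) = c_i for every i, so c is indeed a codeword.


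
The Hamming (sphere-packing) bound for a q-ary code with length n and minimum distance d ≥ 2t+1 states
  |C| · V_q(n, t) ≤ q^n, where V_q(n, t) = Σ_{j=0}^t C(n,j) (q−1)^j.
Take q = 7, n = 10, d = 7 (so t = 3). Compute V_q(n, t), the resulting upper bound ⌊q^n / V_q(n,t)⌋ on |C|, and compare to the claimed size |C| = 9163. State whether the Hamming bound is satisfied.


V_q(n, t) = 27601, q^n = 282475249, Hamming bound = 10234, |C| = 9163 ≤ bound (satisfied).

Step 1: Compute V_q(n, t) = Σ_{j=0}^3 C(n, j) (q−1)^j.
  j = 0: C(10,0)·(6)^0 = 1·1 = 1.
  j = 1: C(10,1)·(6)^1 = 10·6 = 60.
  j = 2: C(10,2)·(6)^2 = 45·36 = 1620.
  j = 3: C(10,3)·(6)^3 = 120·216 = 25920.
  V_q(n, t) = 1 + 60 + 1620 + 25920 = 27601.
Step 2: q^n = 7^10 = 282475249.
Step 3: Hamming bound ⌊q^n / V_q(n,t)⌋ = ⌊282475249/27601⌋ = 10234.
Step 4: Compare |C| = 9163 to 10234: satisfied.
The claimed |C| lies below the Hamming bound.


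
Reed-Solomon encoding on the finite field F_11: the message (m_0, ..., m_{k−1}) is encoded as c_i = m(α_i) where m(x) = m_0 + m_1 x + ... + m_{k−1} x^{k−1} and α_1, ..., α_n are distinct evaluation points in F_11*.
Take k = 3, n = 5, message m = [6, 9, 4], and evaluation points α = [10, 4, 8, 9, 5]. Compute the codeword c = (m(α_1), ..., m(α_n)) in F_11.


c = [1, 7, 4, 4, 8]

Message polynomial: m(x) = 6 + 9·x + 4·x^2 (mod 11).
For each evaluation point α_i, compute m(α_i) mod 11:
  α_1 = 10: Horner steps 4 → 5 → 1, so m(10) = 1.
  α_2 = 4: Horner steps 4 → 3 → 7, so m(4) = 7.
  α_3 = 8: Horner steps 4 → 8 → 4, so m(8) = 4.
  α_4 = 9: Horner steps 4 → 1 → 4, so m(9) = 4.
  α_5 = 5: Horner steps 4 → 7 → 8, so m(5) = 8.
Codeword c = [1, 7, 4, 4, 8] ∈ F_11^5.


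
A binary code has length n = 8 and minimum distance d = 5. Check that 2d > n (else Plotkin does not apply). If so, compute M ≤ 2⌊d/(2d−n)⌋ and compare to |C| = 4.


Plotkin bound M ≤ 4; given |C| = 4 ≤ bound (satisfied).

Check applicability: 2d = 10, n = 8.
2d − n = 2 > 0, so Plotkin applies.
Compute d/(2d−n) = 5/2 ≈ 2.5000.
⌊d/(2d−n)⌋ = 2.
Plotkin bound: M ≤ 2·2 = 4.
Given |C| = 4, check: satisfied.
This |C| is at the Plotkin bound.


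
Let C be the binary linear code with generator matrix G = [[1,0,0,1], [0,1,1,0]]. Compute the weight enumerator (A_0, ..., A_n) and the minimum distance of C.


Weight distribution: A_0 = 1, A_2 = 2, A_4 = 1. Minimum distance d = 2.

Enumerate all 2^2 = 4 messages m ∈ F_2^2.
For each, compute codeword c = mG in F_2^4, then tally its weight.
  m = 00 → c = 0000, weight = 0.
  m = 10 → c = 1001, weight = 2.
  m = 01 → c = 0110, weight = 2.
  m = 11 → c = 1111, weight = 4.
Tally weights:
  weight 0: 1 codewords.
  weight 2: 2 codewords.
  weight 4: 1 codewords.
Minimum distance d = smallest w > 0 with A_w > 0 = 2.
Sanity: Σ A_w = 4 = 2^2 = 4 ✓.


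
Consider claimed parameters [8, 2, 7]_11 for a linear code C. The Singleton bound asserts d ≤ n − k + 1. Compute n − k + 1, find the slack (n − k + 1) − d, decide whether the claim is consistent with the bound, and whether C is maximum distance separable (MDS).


Singleton RHS = n − k + 1 = 7, slack = 0, bound satisfied, MDS.

Singleton bound: d ≤ n − k + 1.
Here n = 8, k = 2, so n − k + 1 = 7.
Given d = 7, check d ≤ 7: YES.
Slack = (n − k + 1) − d = 0.
The code is MDS (slack = 0).
Description: the claimed parameters are [8, 2, 7]_11; such a code would be MDS (meets Singleton bound).


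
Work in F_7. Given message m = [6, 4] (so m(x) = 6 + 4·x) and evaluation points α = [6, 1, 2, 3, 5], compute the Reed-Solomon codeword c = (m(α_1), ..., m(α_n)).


c = [2, 3, 0, 4, 5]

Message polynomial: m(x) = 6 + 4·x (mod 7).
For each evaluation point α_i, compute m(α_i) mod 7:
  α_1 = 6: Horner steps 4 → 2, so m(6) = 2.
  α_2 = 1: Horner steps 4 → 3, so m(1) = 3.
  α_3 = 2: Horner steps 4 → 0, so m(2) = 0.
  α_4 = 3: Horner steps 4 → 4, so m(3) = 4.
  α_5 = 5: Horner steps 4 → 5, so m(5) = 5.
Codeword c = [2, 3, 0, 4, 5] ∈ F_7^5.


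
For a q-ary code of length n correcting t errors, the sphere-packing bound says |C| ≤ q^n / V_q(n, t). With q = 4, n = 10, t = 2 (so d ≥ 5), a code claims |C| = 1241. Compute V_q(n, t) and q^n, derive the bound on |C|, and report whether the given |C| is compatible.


V_q(n, t) = 436, q^n = 1048576, Hamming bound = 2404, |C| = 1241 ≤ bound (satisfied).

Step 1: Compute V_q(n, t) = Σ_{j=0}^2 C(n, j) (q−1)^j.
  j = 0: C(10,0)·(3)^0 = 1·1 = 1.
  j = 1: C(10,1)·(3)^1 = 10·3 = 30.
  j = 2: C(10,2)·(3)^2 = 45·9 = 405.
  V_q(n, t) = 1 + 30 + 405 = 436.
Step 2: q^n = 4^10 = 1048576.
Step 3: Hamming bound ⌊q^n / V_q(n,t)⌋ = ⌊1048576/436⌋ = 2404.
Step 4: Compare |C| = 1241 to 2404: satisfied.
The claimed |C| lies below the Hamming bound.


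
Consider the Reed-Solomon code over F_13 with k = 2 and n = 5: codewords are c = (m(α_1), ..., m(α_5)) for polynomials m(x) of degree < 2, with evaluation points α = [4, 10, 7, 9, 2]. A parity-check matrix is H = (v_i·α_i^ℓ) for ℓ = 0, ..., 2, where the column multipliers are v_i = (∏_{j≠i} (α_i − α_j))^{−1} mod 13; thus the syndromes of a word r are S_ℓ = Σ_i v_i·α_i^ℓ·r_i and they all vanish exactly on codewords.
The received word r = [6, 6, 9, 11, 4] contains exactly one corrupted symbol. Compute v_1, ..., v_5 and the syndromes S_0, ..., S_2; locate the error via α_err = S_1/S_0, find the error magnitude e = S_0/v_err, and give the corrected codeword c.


S = (7, 5, 11), error at position 2, error magnitude e = 7, c = [6, 12, 9, 11, 4].

Step 1: column multipliers v_i = (∏_{j≠i}(α_i − α_j))^{−1} mod 13.
  i = 1 (α = 4): (4−10)(4−7)(4−9)(4−2) = (−6)·(−3)·(−5)·2 = −180 ≡ 2, so v_1 = 2^{−1} = 7 (mod 13).
  i = 2 (α = 10): (10−4)(10−7)(10−9)(10−2) = 6·3·1·8 = 144 ≡ 1, so v_2 = 1^{−1} = 1 (mod 13).
  i = 3 (α = 7): (7−4)(7−10)(7−9)(7−2) = 3·(−3)·(−2)·5 = 90 ≡ 12, so v_3 = 12^{−1} = 12 (mod 13).
  i = 4 (α = 9): (9−4)(9−10)(9−7)(9−2) = 5·(−1)·2·7 = −70 ≡ 8, so v_4 = 8^{−1} = 5 (mod 13).
  i = 5 (α = 2): (2−4)(2−10)(2−7)(2−9) = (−2)·(−8)·(−5)·(−7) = 560 ≡ 1, so v_5 = 1^{−1} = 1 (mod 13).
  v = [7, 1, 12, 5, 1].
Step 2: syndromes of r = [6, 6, 9, 11, 4] (all sums mod 13).
  S_0 = Σ v_i r_i = 7·6 + 1·6 + 12·9 + 5·11 + 1·4 = 215 ≡ 7.
  S_1 = Σ v_i α_i r_i = 7·4·6 + 1·10·6 + 12·7·9 + 5·9·11 + 1·2·4 = 1487 ≡ 5.
  α_i^2 mod 13 = [3, 9, 10, 3, 4].
  S_2 = Σ v_i α_i^2 r_i = 7·3·6 + 1·9·6 + 12·10·9 + 5·3·11 + 1·4·4 = 1441 ≡ 11.
  S = (7, 5, 11) ≠ 0, so r is not a codeword (an error is present).
Step 3: locate the error. For a single error e at position i, S_ℓ = v_i·e·α_i^ℓ, so α_err = S_1/S_0.
  S_0^{−1} = 7^{−1} = 2 (mod 13), so α_err = 5·2 = 10 ≡ 10 = α_2. Error position i = 2.
  Consistency check: S_2/S_1 = 11·8 = 88 ≡ 10 = α_err ✓ (single-error assumption holds).
Step 4: error magnitude e = S_0/v_2 = S_0·∏_{j≠2}(α_2 − α_j) = 7·1 = 7 ≡ 7 (mod 13).
Step 5: correct position 2: c_2 = r_2 − e = 6 − 7 ≡ 12 (mod 13). Hence c = [6, 12, 9, 11, 4].
  Check: interpolating c through the α_i gives m(x) = 2 + 1·x (degree < 2) with m(α_i) = c_i for every i, so c is indeed a codeword.


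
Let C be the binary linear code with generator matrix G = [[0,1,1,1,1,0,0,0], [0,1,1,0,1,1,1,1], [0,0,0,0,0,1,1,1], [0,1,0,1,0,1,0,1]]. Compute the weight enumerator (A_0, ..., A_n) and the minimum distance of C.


Weight distribution: A_0 = 1, A_1 = 1, A_2 = 1, A_3 = 5, A_4 = 5, A_5 = 1, A_6 = 1, A_7 = 1. Minimum distance d = 1.

Enumerate all 2^4 = 16 messages m ∈ F_2^4.
For each, compute codeword c = mG in F_2^8, then tally its weight.
  m = 0000 → c = 00000000, weight = 0.
  m = 1000 → c = 01111000, weight = 4.
  m = 0100 → c = 01101111, weight = 6.
  m = 1100 → c = 00010111, weight = 4.
  m = 0010 → c = 00000111, weight = 3.
  m = 1010 → c = 01111111, weight = 7.
  m = 0110 → c = 01101000, weight = 3.
  m = 1110 → c = 00010000, weight = 1.
  m = 0001 → c = 01010101, weight = 4.
  m = 1001 → c = 00101101, weight = 4.
  m = 0101 → c = 00111010, weight = 4.
  m = 1101 → c = 01000010, weight = 2.
  m = 0011 → c = 01010010, weight = 3.
  m = 1011 → c = 00101010, weight = 3.
  m = 0111 → c = 00111101, weight = 5.
  m = 1111 → c = 01000101, weight = 3.
Tally weights:
  weight 0: 1 codewords.
  weight 1: 1 codewords.
  weight 2: 1 codewords.
  weight 3: 5 codewords.
  weight 4: 5 codewords.
  weight 5: 1 codewords.
  weight 6: 1 codewords.
  weight 7: 1 codewords.
Minimum distance d = smallest w > 0 with A_w > 0 = 1.
Sanity: Σ A_w = 16 = 2^4 = 16 ✓.


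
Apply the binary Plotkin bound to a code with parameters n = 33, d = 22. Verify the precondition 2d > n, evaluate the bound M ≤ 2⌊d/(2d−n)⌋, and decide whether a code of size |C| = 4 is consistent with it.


Plotkin bound M ≤ 4; given |C| = 4 ≤ bound (satisfied).

Check applicability: 2d = 44, n = 33.
2d − n = 11 > 0, so Plotkin applies.
Compute d/(2d−n) = 22/11 ≈ 2.0000.
⌊d/(2d−n)⌋ = 2.
Plotkin bound: M ≤ 2·2 = 4.
Given |C| = 4, check: satisfied.
This |C| is at the Plotkin bound.


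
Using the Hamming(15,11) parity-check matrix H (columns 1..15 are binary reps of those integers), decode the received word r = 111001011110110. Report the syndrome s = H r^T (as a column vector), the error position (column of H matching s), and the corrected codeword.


s = (0, 1, 0, 1)^T, error position = 5, corrected codeword c = 111011011110110

Compute s = H r^T mod 2 one row at a time:
  s_1 = 1 + 1 + 1 + 1 + 0 + 1 + 1 + 0 = 6 ≡ 0 (mod 2).
  s_2 = 0 + 0 + 1 + 0 + 0 + 1 + 1 + 0 = 3 ≡ 1 (mod 2).
  s_3 = 1 + 1 + 1 + 0 + 1 + 1 + 1 + 0 = 6 ≡ 0 (mod 2).
  s_4 = 1 + 1 + 0 + 0 + 1 + 1 + 1 + 0 = 5 ≡ 1 (mod 2).
s = (0, 1, 0, 1)^T — this equals column 5 of H (binary 0101), so error is at position 5.
Correct: flip bit 5 of r = 111001011110110 to get c = 111011011110110.


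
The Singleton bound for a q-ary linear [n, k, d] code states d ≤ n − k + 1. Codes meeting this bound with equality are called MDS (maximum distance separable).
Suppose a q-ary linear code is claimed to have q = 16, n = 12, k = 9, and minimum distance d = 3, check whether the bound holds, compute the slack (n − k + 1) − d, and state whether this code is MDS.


Singleton RHS = n − k + 1 = 4, slack = 1, bound satisfied, not MDS.

Singleton bound: d ≤ n − k + 1.
Here n = 12, k = 9, so n − k + 1 = 4.
Given d = 3, check d ≤ 4: YES.
Slack = (n − k + 1) − d = 1.
The code is NOT MDS (slack = 1 > 0).
Description: the claimed parameters are [12, 9, 3]_16; such a code would be non-MDS.


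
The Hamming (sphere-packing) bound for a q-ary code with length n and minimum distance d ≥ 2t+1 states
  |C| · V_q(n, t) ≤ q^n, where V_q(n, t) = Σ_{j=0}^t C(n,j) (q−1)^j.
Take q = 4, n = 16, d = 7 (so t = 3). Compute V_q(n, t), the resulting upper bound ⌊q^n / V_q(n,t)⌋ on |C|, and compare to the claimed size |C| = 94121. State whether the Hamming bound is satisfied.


V_q(n, t) = 16249, q^n = 4294967296, Hamming bound = 264321, |C| = 94121 ≤ bound (satisfied).

Step 1: Compute V_q(n, t) = Σ_{j=0}^3 C(n, j) (q−1)^j.
  j = 0: C(16,0)·(3)^0 = 1·1 = 1.
  j = 1: C(16,1)·(3)^1 = 16·3 = 48.
  j = 2: C(16,2)·(3)^2 = 120·9 = 1080.
  j = 3: C(16,3)·(3)^3 = 560·27 = 15120.
  V_q(n, t) = 1 + 48 + 1080 + 15120 = 16249.
Step 2: q^n = 4^16 = 4294967296.
Step 3: Hamming bound ⌊q^n / V_q(n,t)⌋ = ⌊4294967296/16249⌋ = 264321.
Step 4: Compare |C| = 94121 to 264321: satisfied.
The claimed |C| lies below the Hamming bound.


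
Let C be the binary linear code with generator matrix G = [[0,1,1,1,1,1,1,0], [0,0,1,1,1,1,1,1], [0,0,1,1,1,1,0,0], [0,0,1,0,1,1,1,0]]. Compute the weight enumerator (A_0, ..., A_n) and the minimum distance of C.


Weight distribution: A_0 = 1, A_2 = 6, A_4 = 5, A_6 = 4. Minimum distance d = 2.

Enumerate all 2^4 = 16 messages m ∈ F_2^4.
For each, compute codeword c = mG in F_2^8, then tally its weight.
  m = 0000 → c = 00000000, weight = 0.
  m = 1000 → c = 01111110, weight = 6.
  m = 0100 → c = 00111111, weight = 6.
  m = 1100 → c = 01000001, weight = 2.
  m = 0010 → c = 00111100, weight = 4.
  m = 1010 → c = 01000010, weight = 2.
  m = 0110 → c = 00000011, weight = 2.
  m = 1110 → c = 01111101, weight = 6.
  m = 0001 → c = 00101110, weight = 4.
  m = 1001 → c = 01010000, weight = 2.
  m = 0101 → c = 00010001, weight = 2.
  m = 1101 → c = 01101111, weight = 6.
  m = 0011 → c = 00010010, weight = 2.
  m = 1011 → c = 01101100, weight = 4.
  m = 0111 → c = 00101101, weight = 4.
  m = 1111 → c = 01010011, weight = 4.
Tally weights:
  weight 0: 1 codewords.
  weight 2: 6 codewords.
  weight 4: 5 codewords.
  weight 6: 4 codewords.
Minimum distance d = smallest w > 0 with A_w > 0 = 2.
Sanity: Σ A_w = 16 = 2^4 = 16 ✓.


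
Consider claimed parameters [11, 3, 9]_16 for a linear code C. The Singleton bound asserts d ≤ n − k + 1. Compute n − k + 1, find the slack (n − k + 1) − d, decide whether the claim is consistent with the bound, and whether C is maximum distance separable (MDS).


Singleton RHS = n − k + 1 = 9, slack = 0, bound satisfied, MDS.

Singleton bound: d ≤ n − k + 1.
Here n = 11, k = 3, so n − k + 1 = 9.
Given d = 9, check d ≤ 9: YES.
Slack = (n − k + 1) − d = 0.
The code is MDS (slack = 0).
Description: the claimed parameters are [11, 3, 9]_16; such a code would be MDS (meets Singleton bound).


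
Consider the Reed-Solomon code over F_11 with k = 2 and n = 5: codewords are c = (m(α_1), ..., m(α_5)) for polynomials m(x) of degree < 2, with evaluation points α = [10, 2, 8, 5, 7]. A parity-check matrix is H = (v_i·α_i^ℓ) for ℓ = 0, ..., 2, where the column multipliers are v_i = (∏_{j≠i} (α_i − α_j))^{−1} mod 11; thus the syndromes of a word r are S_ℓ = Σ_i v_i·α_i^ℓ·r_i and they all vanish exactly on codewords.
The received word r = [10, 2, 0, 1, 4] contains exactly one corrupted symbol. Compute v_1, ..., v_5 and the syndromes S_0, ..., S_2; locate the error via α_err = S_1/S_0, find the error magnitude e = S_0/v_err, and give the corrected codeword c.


S = (2, 9, 2), error at position 1, error magnitude e = 7, c = [3, 2, 0, 1, 4].

Step 1: column multipliers v_i = (∏_{j≠i}(α_i − α_j))^{−1} mod 11.
  i = 1 (α = 10): (10−2)(10−8)(10−5)(10−7) = 8·2·5·3 = 240 ≡ 9, so v_1 = 9^{−1} = 5 (mod 11).
  i = 2 (α = 2): (2−10)(2−8)(2−5)(2−7) = (−8)·(−6)·(−3)·(−5) = 720 ≡ 5, so v_2 = 5^{−1} = 9 (mod 11).
  i = 3 (α = 8): (8−10)(8−2)(8−5)(8−7) = (−2)·6·3·1 = −36 ≡ 8, so v_3 = 8^{−1} = 7 (mod 11).
  i = 4 (α = 5): (5−10)(5−2)(5−8)(5−7) = (−5)·3·(−3)·(−2) = −90 ≡ 9, so v_4 = 9^{−1} = 5 (mod 11).
  i = 5 (α = 7): (7−10)(7−2)(7−8)(7−5) = (−3)·5·(−1)·2 = 30 ≡ 8, so v_5 = 8^{−1} = 7 (mod 11).
  v = [5, 9, 7, 5, 7].
Step 2: syndromes of r = [10, 2, 0, 1, 4] (all sums mod 11).
  S_0 = Σ v_i r_i = 5·10 + 9·2 + 7·0 + 5·1 + 7·4 = 101 ≡ 2.
  S_1 = Σ v_i α_i r_i = 5·10·10 + 9·2·2 + 7·8·0 + 5·5·1 + 7·7·4 = 757 ≡ 9.
  α_i^2 mod 11 = [1, 4, 9, 3, 5].
  S_2 = Σ v_i α_i^2 r_i = 5·1·10 + 9·4·2 + 7·9·0 + 5·3·1 + 7·5·4 = 277 ≡ 2.
  S = (2, 9, 2) ≠ 0, so r is not a codeword (an error is present).
Step 3: locate the error. For a single error e at position i, S_ℓ = v_i·e·α_i^ℓ, so α_err = S_1/S_0.
  S_0^{−1} = 2^{−1} = 6 (mod 11), so α_err = 9·6 = 54 ≡ 10 = α_1. Error position i = 1.
  Consistency check: S_2/S_1 = 2·5 = 10 ≡ 10 = α_err ✓ (single-error assumption holds).
Step 4: error magnitude e = S_0/v_1 = S_0·∏_{j≠1}(α_1 − α_j) = 2·9 = 18 ≡ 7 (mod 11).
Step 5: correct position 1: c_1 = r_1 − e = 10 − 7 ≡ 3 (mod 11). Hence c = [3, 2, 0, 1, 4].
  Check: interpolating c through the α_i gives m(x) = 10 + 7·x (degree < 2) with m(α_i) = c_i for every i, so c is indeed a codeword.


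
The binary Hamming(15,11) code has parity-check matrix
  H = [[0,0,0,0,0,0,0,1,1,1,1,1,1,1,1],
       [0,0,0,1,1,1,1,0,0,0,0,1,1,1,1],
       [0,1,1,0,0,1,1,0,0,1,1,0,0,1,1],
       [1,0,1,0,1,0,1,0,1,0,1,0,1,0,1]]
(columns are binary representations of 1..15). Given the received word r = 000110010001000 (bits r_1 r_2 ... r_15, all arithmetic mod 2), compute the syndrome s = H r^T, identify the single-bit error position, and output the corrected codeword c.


s = (0, 1, 0, 1)^T, error position = 5, corrected codeword c = 000100010001000

Compute s = H r^T mod 2 one row at a time:
  s_1 = 1 + 0 + 0 + 0 + 1 + 0 + 0 + 0 = 2 ≡ 0 (mod 2).
  s_2 = 1 + 1 + 0 + 0 + 1 + 0 + 0 + 0 = 3 ≡ 1 (mod 2).
  s_3 = 0 + 0 + 0 + 0 + 0 + 0 + 0 + 0 = 0 ≡ 0 (mod 2).
  s_4 = 0 + 0 + 1 + 0 + 0 + 0 + 0 + 0 = 1 ≡ 1 (mod 2).
s = (0, 1, 0, 1)^T — this equals column 5 of H (binary 0101), so error is at position 5.
Correct: flip bit 5 of r = 000110010001000 to get c = 000100010001000.


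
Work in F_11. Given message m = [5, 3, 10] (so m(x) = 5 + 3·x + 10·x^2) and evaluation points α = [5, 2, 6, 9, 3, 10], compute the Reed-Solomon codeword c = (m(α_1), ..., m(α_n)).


c = [6, 7, 9, 6, 5, 1]

Message polynomial: m(x) = 5 + 3·x + 10·x^2 (mod 11).
For each evaluation point α_i, compute m(α_i) mod 11:
  α_1 = 5: Horner steps 10 → 9 → 6, so m(5) = 6.
  α_2 = 2: Horner steps 10 → 1 → 7, so m(2) = 7.
  α_3 = 6: Horner steps 10 → 8 → 9, so m(6) = 9.
  α_4 = 9: Horner steps 10 → 5 → 6, so m(9) = 6.
  α_5 = 3: Horner steps 10 → 0 → 5, so m(3) = 5.
  α_6 = 10: Horner steps 10 → 4 → 1, so m(10) = 1.
Codeword c = [6, 7, 9, 6, 5, 1] ∈ F_11^6.


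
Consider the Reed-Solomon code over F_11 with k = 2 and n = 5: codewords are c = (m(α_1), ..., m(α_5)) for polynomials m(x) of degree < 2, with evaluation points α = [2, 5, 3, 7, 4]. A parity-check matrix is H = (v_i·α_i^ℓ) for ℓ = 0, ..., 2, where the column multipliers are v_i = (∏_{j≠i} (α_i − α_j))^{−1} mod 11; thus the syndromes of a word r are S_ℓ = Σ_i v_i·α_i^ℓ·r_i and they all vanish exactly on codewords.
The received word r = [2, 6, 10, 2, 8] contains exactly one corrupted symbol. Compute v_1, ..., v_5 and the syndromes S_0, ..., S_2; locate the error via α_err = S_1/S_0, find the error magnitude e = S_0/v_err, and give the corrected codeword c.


S = (7, 3, 6), error at position 1, error magnitude e = 1, c = [1, 6, 10, 2, 8].

Step 1: column multipliers v_i = (∏_{j≠i}(α_i − α_j))^{−1} mod 11.
  i = 1 (α = 2): (2−5)(2−3)(2−7)(2−4) = (−3)·(−1)·(−5)·(−2) = 30 ≡ 8, so v_1 = 8^{−1} = 7 (mod 11).
  i = 2 (α = 5): (5−2)(5−3)(5−7)(5−4) = 3·2·(−2)·1 = −12 ≡ 10, so v_2 = 10^{−1} = 10 (mod 11).
  i = 3 (α = 3): (3−2)(3−5)(3−7)(3−4) = 1·(−2)·(−4)·(−1) = −8 ≡ 3, so v_3 = 3^{−1} = 4 (mod 11).
  i = 4 (α = 7): (7−2)(7−5)(7−3)(7−4) = 5·2·4·3 = 120 ≡ 10, so v_4 = 10^{−1} = 10 (mod 11).
  i = 5 (α = 4): (4−2)(4−5)(4−3)(4−7) = 2·(−1)·1·(−3) = 6 ≡ 6, so v_5 = 6^{−1} = 2 (mod 11).
  v = [7, 10, 4, 10, 2].
Step 2: syndromes of r = [2, 6, 10, 2, 8] (all sums mod 11).
  S_0 = Σ v_i r_i = 7·2 + 10·6 + 4·10 + 10·2 + 2·8 = 150 ≡ 7.
  S_1 = Σ v_i α_i r_i = 7·2·2 + 10·5·6 + 4·3·10 + 10·7·2 + 2·4·8 = 652 ≡ 3.
  α_i^2 mod 11 = [4, 3, 9, 5, 5].
  S_2 = Σ v_i α_i^2 r_i = 7·4·2 + 10·3·6 + 4·9·10 + 10·5·2 + 2·5·8 = 776 ≡ 6.
  S = (7, 3, 6) ≠ 0, so r is not a codeword (an error is present).
Step 3: locate the error. For a single error e at position i, S_ℓ = v_i·e·α_i^ℓ, so α_err = S_1/S_0.
  S_0^{−1} = 7^{−1} = 8 (mod 11), so α_err = 3·8 = 24 ≡ 2 = α_1. Error position i = 1.
  Consistency check: S_2/S_1 = 6·4 = 24 ≡ 2 = α_err ✓ (single-error assumption holds).
Step 4: error magnitude e = S_0/v_1 = S_0·∏_{j≠1}(α_1 − α_j) = 7·8 = 56 ≡ 1 (mod 11).
Step 5: correct position 1: c_1 = r_1 − e = 2 − 1 ≡ 1 (mod 11). Hence c = [1, 6, 10, 2, 8].
  Check: interpolating c through the α_i gives m(x) = 5 + 9·x (degree < 2) with m(α_i) = c_i for every i, so c is indeed a codeword.


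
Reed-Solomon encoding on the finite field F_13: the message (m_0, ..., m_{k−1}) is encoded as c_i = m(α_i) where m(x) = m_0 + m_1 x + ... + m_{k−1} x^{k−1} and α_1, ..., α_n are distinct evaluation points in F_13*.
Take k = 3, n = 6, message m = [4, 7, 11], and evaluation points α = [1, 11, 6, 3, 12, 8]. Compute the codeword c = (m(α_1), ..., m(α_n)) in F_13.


c = [9, 8, 0, 7, 8, 10]

Message polynomial: m(x) = 4 + 7·x + 11·x^2 (mod 13).
For each evaluation point α_i, compute m(α_i) mod 13:
  α_1 = 1: Horner steps 11 → 5 → 9, so m(1) = 9.
  α_2 = 11: Horner steps 11 → 11 → 8, so m(11) = 8.
  α_3 = 6: Horner steps 11 → 8 → 0, so m(6) = 0.
  α_4 = 3: Horner steps 11 → 1 → 7, so m(3) = 7.
  α_5 = 12: Horner steps 11 → 9 → 8, so m(12) = 8.
  α_6 = 8: Horner steps 11 → 4 → 10, so m(8) = 10.
Codeword c = [9, 8, 0, 7, 8, 10] ∈ F_13^6.


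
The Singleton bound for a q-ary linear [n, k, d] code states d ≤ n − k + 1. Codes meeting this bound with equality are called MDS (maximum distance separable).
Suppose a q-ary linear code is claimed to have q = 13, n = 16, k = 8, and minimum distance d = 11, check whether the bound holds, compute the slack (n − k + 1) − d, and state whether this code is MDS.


Singleton RHS = n − k + 1 = 9, slack = -2, bound violated (no such code; not MDS).

Singleton bound: d ≤ n − k + 1.
Here n = 16, k = 8, so n − k + 1 = 9.
Given d = 11, check d ≤ 9: NO.
Slack = (n − k + 1) − d = -2.
The slack is negative: d = 11 exceeds n − k + 1 = 9 by 2, so the Singleton bound is violated and no linear [16, 8, 11]_13 code can exist. In particular it is not MDS (MDS requires d = n − k + 1 exactly).
Description: the claimed parameters are [16, 8, 11]_13; such a code would be impossible (violates the Singleton bound).


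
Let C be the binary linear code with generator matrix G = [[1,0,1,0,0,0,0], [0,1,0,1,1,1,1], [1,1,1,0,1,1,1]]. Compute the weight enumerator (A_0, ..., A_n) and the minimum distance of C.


Weight distribution: A_0 = 1, A_1 = 1, A_2 = 1, A_3 = 1, A_4 = 1, A_5 = 1, A_6 = 1, A_7 = 1. Minimum distance d = 1.

Enumerate all 2^3 = 8 messages m ∈ F_2^3.
For each, compute codeword c = mG in F_2^7, then tally its weight.
  m = 000 → c = 0000000, weight = 0.
  m = 100 → c = 1010000, weight = 2.
  m = 010 → c = 0101111, weight = 5.
  m = 110 → c = 1111111, weight = 7.
  m = 001 → c = 1110111, weight = 6.
  m = 101 → c = 0100111, weight = 4.
  m = 011 → c = 1011000, weight = 3.
  m = 111 → c = 0001000, weight = 1.
Tally weights:
  weight 0: 1 codewords.
  weight 1: 1 codewords.
  weight 2: 1 codewords.
  weight 3: 1 codewords.
  weight 4: 1 codewords.
  weight 5: 1 codewords.
  weight 6: 1 codewords.
  weight 7: 1 codewords.
Minimum distance d = smallest w > 0 with A_w > 0 = 1.
Sanity: Σ A_w = 8 = 2^3 = 8 ✓.


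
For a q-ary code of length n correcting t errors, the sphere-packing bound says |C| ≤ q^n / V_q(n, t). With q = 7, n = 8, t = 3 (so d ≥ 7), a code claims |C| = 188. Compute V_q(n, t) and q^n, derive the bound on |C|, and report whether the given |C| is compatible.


V_q(n, t) = 13153, q^n = 5764801, Hamming bound = 438, |C| = 188 ≤ bound (satisfied).

Step 1: Compute V_q(n, t) = Σ_{j=0}^3 C(n, j) (q−1)^j.
  j = 0: C(8,0)·(6)^0 = 1·1 = 1.
  j = 1: C(8,1)·(6)^1 = 8·6 = 48.
  j = 2: C(8,2)·(6)^2 = 28·36 = 1008.
  j = 3: C(8,3)·(6)^3 = 56·216 = 12096.
  V_q(n, t) = 1 + 48 + 1008 + 12096 = 13153.
Step 2: q^n = 7^8 = 5764801.
Step 3: Hamming bound ⌊q^n / V_q(n,t)⌋ = ⌊5764801/13153⌋ = 438.
Step 4: Compare |C| = 188 to 438: satisfied.
The claimed |C| lies below the Hamming bound.


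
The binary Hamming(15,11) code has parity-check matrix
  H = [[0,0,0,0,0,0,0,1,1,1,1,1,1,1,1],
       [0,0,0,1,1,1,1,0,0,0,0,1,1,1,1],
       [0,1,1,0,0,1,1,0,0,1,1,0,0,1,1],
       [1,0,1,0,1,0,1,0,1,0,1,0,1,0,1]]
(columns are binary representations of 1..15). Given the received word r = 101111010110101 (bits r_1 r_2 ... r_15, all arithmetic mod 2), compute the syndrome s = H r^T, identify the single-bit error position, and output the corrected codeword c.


s = (1, 1, 1, 0)^T, error position = 14, corrected codeword c = 101111010110111

Compute s = H r^T mod 2 one row at a time:
  s_1 = 1 + 0 + 1 + 1 + 0 + 1 + 0 + 1 = 5 ≡ 1 (mod 2).
  s_2 = 1 + 1 + 1 + 0 + 0 + 1 + 0 + 1 = 5 ≡ 1 (mod 2).
  s_3 = 0 + 1 + 1 + 0 + 1 + 1 + 0 + 1 = 5 ≡ 1 (mod 2).
  s_4 = 1 + 1 + 1 + 0 + 0 + 1 + 1 + 1 = 6 ≡ 0 (mod 2).
s = (1, 1, 1, 0)^T — this equals column 14 of H (binary 1110), so error is at position 14.
Correct: flip bit 14 of r = 101111010110101 to get c = 101111010110111.


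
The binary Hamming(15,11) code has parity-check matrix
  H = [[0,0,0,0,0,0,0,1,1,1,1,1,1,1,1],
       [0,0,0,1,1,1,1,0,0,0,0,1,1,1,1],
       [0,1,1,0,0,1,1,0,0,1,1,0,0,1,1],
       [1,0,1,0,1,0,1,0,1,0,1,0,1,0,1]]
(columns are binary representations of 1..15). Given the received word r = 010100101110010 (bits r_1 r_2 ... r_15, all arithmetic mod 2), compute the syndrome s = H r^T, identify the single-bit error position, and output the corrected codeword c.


s = (0, 1, 1, 1)^T, error position = 7, corrected codeword c = 010100001110010

Compute s = H r^T mod 2 one row at a time:
  s_1 = 0 + 1 + 1 + 1 + 0 + 0 + 1 + 0 = 4 ≡ 0 (mod 2).
  s_2 = 1 + 0 + 0 + 1 + 0 + 0 + 1 + 0 = 3 ≡ 1 (mod 2).
  s_3 = 1 + 0 + 0 + 1 + 1 + 1 + 1 + 0 = 5 ≡ 1 (mod 2).
  s_4 = 0 + 0 + 0 + 1 + 1 + 1 + 0 + 0 = 3 ≡ 1 (mod 2).
s = (0, 1, 1, 1)^T — this equals column 7 of H (binary 0111), so error is at position 7.
Correct: flip bit 7 of r = 010100101110010 to get c = 010100001110010.
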